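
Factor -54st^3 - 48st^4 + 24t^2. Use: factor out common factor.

-54st^3 - 48st^4 + 24t^2
= 6(-9st^3 - 8st^4 + 4t^2)    [factor out 6]
= 6t^2(-9st - 8st^2 + 4)    [factor out t^2]

6t^2(-9st - 8st^2 + 4)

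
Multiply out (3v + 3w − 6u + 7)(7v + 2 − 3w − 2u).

21v^2 + 55v + 12vw − 48uv − 15w − 9w^2 + 12uw − 26u + 12u^2 + 14

(3v + 3w − 6u + 7)(7v + 2 − 3w − 2u)
= 21v^2 + 6v − 9vw − 6uv + 21vw + 6w − 9w^2 − 6uw − 42uv − 12u + 18uw + 12u^2 + 49v + 14 − 21w − 14u    [distributive law]
= 21v^2 + 55v + 12vw − 48uv − 15w − 9w^2 + 12uw − 26u + 12u^2 + 14    [combine like terms]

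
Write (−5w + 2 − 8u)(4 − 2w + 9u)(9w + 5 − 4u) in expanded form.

−166w² − 48w − 175uw + 90w³ − 301uw² − 532u²w + 40 − 102u − 304u² + 288u³

(−5w + 2 − 8u)(4 − 2w + 9u)(9w + 5 − 4u)
= (−20w + 10w² − 45uw + 8 − 4w + 18u − 32u + 16uw − 72u²)(9w + 5 − 4u)    [distributive law]
= (−24w + 10w² − 29uw + 8 − 14u − 72u²)(9w + 5 − 4u)    [combine like terms]
= −216w² − 120w + 96uw + 90w³ + 50w² − 40uw² − 261uw² − 145uw + 116u²w + 72w + 40 − 32u − 126uw − 70u + 56u² − 648u²w − 360u² + 288u³    [distributive law]
= −166w² − 48w − 175uw + 90w³ − 301uw² − 532u²w + 40 − 102u − 304u² + 288u³    [combine like terms]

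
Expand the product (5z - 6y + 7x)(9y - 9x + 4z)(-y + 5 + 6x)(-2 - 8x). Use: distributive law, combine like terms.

42y^2z + 168xy^2z - 210yz - 1126xyz - 1144x^2yz + 170xz + 884x^2z + 816x^3z + 40yz^2 + 160xyz^2 - 200z^2 - 1040xz^2 - 960x^2z^2 - 108y^3 - 432xy^3 + 540y^2 + 3042xy^2 + 3528x^2y^2 - 1170xy - 6210x^2y - 6120x^3y + 630x^2 + 3276x^3 + 3024x^4

(5z - 6y + 7x)(9y - 9x + 4z)(-y + 5 + 6x)(-2 - 8x)
= (45yz - 45xz + 20z^2 - 54y^2 + 54xy - 24yz + 63xy - 63x^2 + 28xz)(-y + 5 + 6x)(-2 - 8x)    [distributive law]
= (21yz - 17xz + 20z^2 - 54y^2 + 117xy - 63x^2)(-y + 5 + 6x)(-2 - 8x)    [combine like terms]
= (-21y^2z + 105yz + 126xyz + 17xyz - 85xz - 102x^2z - 20yz^2 + 100z^2 + 120xz^2 + 54y^3 - 270y^2 - 324xy^2 - 117xy^2 + 585xy + 702x^2y + 63x^2y - 315x^2 - 378x^3)(-2 - 8x)    [distributive law]
= (-21y^2z + 105yz + 143xyz - 85xz - 102x^2z - 20yz^2 + 100z^2 + 120xz^2 + 54y^3 - 270y^2 - 441xy^2 + 585xy + 765x^2y - 315x^2 - 378x^3)(-2 - 8x)    [combine like terms]
= 42y^2z + 168xy^2z - 210yz - 840xyz - 286xyz - 1144x^2yz + 170xz + 680x^2z + 204x^2z + 816x^3z + 40yz^2 + 160xyz^2 - 200z^2 - 800xz^2 - 240xz^2 - 960x^2z^2 - 108y^3 - 432xy^3 + 540y^2 + 2160xy^2 + 882xy^2 + 3528x^2y^2 - 1170xy - 4680x^2y - 1530x^2y - 6120x^3y + 630x^2 + 2520x^3 + 756x^3 + 3024x^4    [distributive law]
= 42y^2z + 168xy^2z - 210yz - 1126xyz - 1144x^2yz + 170xz + 884x^2z + 816x^3z + 40yz^2 + 160xyz^2 - 200z^2 - 1040xz^2 - 960x^2z^2 - 108y^3 - 432xy^3 + 540y^2 + 3042xy^2 + 3528x^2y^2 - 1170xy - 6210x^2y - 6120x^3y + 630x^2 + 3276x^3 + 3024x^4    [combine like terms]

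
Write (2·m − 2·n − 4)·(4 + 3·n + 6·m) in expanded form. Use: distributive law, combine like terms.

(2·m − 2·n − 4)·(4 + 3·n + 6·m)
= 8·m + 6·m·n + 12·m^2 − 8·n − 6·n^2 − 12·m·n − 16 − 12·n − 24·m    [distributive law]
= −16·m − 6·m·n + 12·m^2 − 20·n − 6·n^2 − 16    [combine like terms]

−16·m − 6·m·n + 12·m^2 − 20·n − 6·n^2 − 16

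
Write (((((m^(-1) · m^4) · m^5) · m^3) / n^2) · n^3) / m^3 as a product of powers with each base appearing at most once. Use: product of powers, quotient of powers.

m^8·n

(((((m^(-1) · m^4) · m^5) · m^3) / n^2) · n^3) / m^3
= ((((m^3 · m^5) · m^3) / n^2) · n^3) / m^3    [product of powers]
= (((m^8 · m^3) / n^2) · n^3) / m^3    [product of powers]
= ((m^11 / n^2) · n^3) / m^3    [product of powers]
= m^8·n    [quotient of powers]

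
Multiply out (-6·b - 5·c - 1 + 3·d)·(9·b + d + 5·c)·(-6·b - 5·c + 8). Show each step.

324·b³ + 720·b²·c - 378·b² - 126·b²·d - 165·b·c·d + 174·b·d + 525·b·c² - 525·b·c - 50·c²·d + 85·c·d + 125·c³ - 175·c² - 72·b - 8·d - 40·c - 18·b·d² - 15·c·d² + 24·d²

(-6·b - 5·c - 1 + 3·d)·(9·b + d + 5·c)·(-6·b - 5·c + 8)
= (-54·b² - 6·b·d - 30·b·c - 45·b·c - 5·c·d - 25·c² - 9·b - d - 5·c + 27·b·d + 3·d² + 15·c·d)·(-6·b - 5·c + 8)    [distributive law]
= (-54·b² + 21·b·d - 75·b·c + 10·c·d - 25·c² - 9·b - d - 5·c + 3·d²)·(-6·b - 5·c + 8)    [combine like terms]
= 324·b³ + 270·b²·c - 432·b² - 126·b²·d - 105·b·c·d + 168·b·d + 450·b²·c + 375·b·c² - 600·b·c - 60·b·c·d - 50·c²·d + 80·c·d + 150·b·c² + 125·c³ - 200·c² + 54·b² + 45·b·c - 72·b + 6·b·d + 5·c·d - 8·d + 30·b·c + 25·c² - 40·c - 18·b·d² - 15·c·d² + 24·d²    [distributive law]
= 324·b³ + 720·b²·c - 378·b² - 126·b²·d - 165·b·c·d + 174·b·d + 525·b·c² - 525·b·c - 50·c²·d + 85·c·d + 125·c³ - 175·c² - 72·b - 8·d - 40·c - 18·b·d² - 15·c·d² + 24·d²    [combine like terms]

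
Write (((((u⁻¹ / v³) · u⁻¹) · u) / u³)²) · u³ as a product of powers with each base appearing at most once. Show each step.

u⁻⁵v⁻⁶

(((((u⁻¹ / v³) · u⁻¹) · u) / u³)²) · u³
= (((((u⁻¹ / v³) · u⁻¹) · u)²) / ((u³)²)) · u³    [power of a quotient]
= (((((u⁻¹ / v³) · u⁻¹)²) · (u²)) / ((u³)²)) · u³    [power of a product]
= (((((u⁻¹ / v³)²) · ((u⁻¹)²)) · (u²)) / ((u³)²)) · u³    [power of a product]
= ((((((u⁻¹)²) / ((v³)²)) · ((u⁻¹)²)) · (u²)) / ((u³)²)) · u³    [power of a quotient]
= ((((u⁻² / ((v³)²)) · ((u⁻¹)²)) · (u²)) / ((u³)²)) · u³    [power of a power]
= ((((u⁻² / v⁶) · ((u⁻¹)²)) · (u²)) / ((u³)²)) · u³    [power of a power]
= ((((u⁻² / v⁶) · u⁻²) · (u²)) / ((u³)²)) · u³    [power of a power]
= ((((u⁻² / v⁶) · u⁻²) · u²) / u⁶) · u³    [power of a power]
= u⁻⁵v⁻⁶    [quotient of powers; product of powers]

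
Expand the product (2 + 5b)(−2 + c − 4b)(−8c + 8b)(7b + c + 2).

(2 + 5b)(−2 + c − 4b)(−8c + 8b)(7b + c + 2)
= (−4 + 2c − 8b − 10b + 5bc − 20b^2)(−8c + 8b)(7b + c + 2)    [distributive law]
= (−4 + 2c − 18b + 5bc − 20b^2)(−8c + 8b)(7b + c + 2)    [combine like terms]
= (32c − 32b − 16c^2 + 16bc + 144bc − 144b^2 − 40bc^2 + 40b^2c + 160b^2c − 160b^3)(7b + c + 2)    [distributive law]
= (32c − 32b − 16c^2 + 160bc − 144b^2 − 40bc^2 + 200b^2c − 160b^3)(7b + c + 2)    [combine like terms]
= 224bc + 32c^2 + 64c − 224b^2 − 32bc − 64b − 112bc^2 − 16c^3 − 32c^2 + 1120b^2c + 160bc^2 + 320bc − 1008b^3 − 144b^2c − 288b^2 − 280b^2c^2 − 40bc^3 − 80bc^2 + 1400b^3c + 200b^2c^2 + 400b^2c − 1120b^4 − 160b^3c − 320b^3    [distributive law]
= 512bc + 64c − 512b^2 − 64b − 32bc^2 − 16c^3 + 1376b^2c − 1328b^3 − 80b^2c^2 − 40bc^3 + 1240b^3c − 1120b^4    [combine like terms]

512bc + 64c − 512b^2 − 64b − 32bc^2 − 16c^3 + 1376b^2c − 1328b^3 − 80b^2c^2 − 40bc^3 + 1240b^3c − 1120b^4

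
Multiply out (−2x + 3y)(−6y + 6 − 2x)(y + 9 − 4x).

78xy^2 − 30xy − 20x^2y − 108x + 84x^2 − 16x^3 − 18y^3 − 144y^2 + 162y

(−2x + 3y)(−6y + 6 − 2x)(y + 9 − 4x)
= (12xy − 12x + 4x^2 − 18y^2 + 18y − 6xy)(y + 9 − 4x)    [distributive law]
= (6xy − 12x + 4x^2 − 18y^2 + 18y)(y + 9 − 4x)    [combine like terms]
= 6xy^2 + 54xy − 24x^2y − 12xy − 108x + 48x^2 + 4x^2y + 36x^2 − 16x^3 − 18y^3 − 162y^2 + 72xy^2 + 18y^2 + 162y − 72xy    [distributive law]
= 78xy^2 − 30xy − 20x^2y − 108x + 84x^2 − 16x^3 − 18y^3 − 144y^2 + 162y    [combine like terms]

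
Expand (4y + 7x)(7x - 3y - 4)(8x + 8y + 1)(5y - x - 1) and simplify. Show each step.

(4y + 7x)(7x - 3y - 4)(8x + 8y + 1)(5y - x - 1)
= (28xy - 12y² - 16y + 49x² - 21xy - 28x)(8x + 8y + 1)(5y - x - 1)    [distributive law]
= (7xy - 12y² - 16y + 49x² - 28x)(8x + 8y + 1)(5y - x - 1)    [combine like terms]
= (56x²y + 56xy² + 7xy - 96xy² - 96y³ - 12y² - 128xy - 128y² - 16y + 392x³ + 392x²y + 49x² - 224x² - 224xy - 28x)(5y - x - 1)    [distributive law]
= (448x²y - 40xy² - 345xy - 96y³ - 140y² - 16y + 392x³ - 175x² - 28x)(5y - x - 1)    [combine like terms]
= 2240x²y² - 448x³y - 448x²y - 200xy³ + 40x²y² + 40xy² - 1725xy² + 345x²y + 345xy - 480y⁴ + 96xy³ + 96y³ - 700y³ + 140xy² + 140y² - 80y² + 16xy + 16y + 1960x³y - 392x⁴ - 392x³ - 875x²y + 175x³ + 175x² - 140xy + 28x² + 28x    [distributive law]
= 2280x²y² + 1512x³y - 978x²y - 104xy³ - 1545xy² + 221xy - 480y⁴ - 604y³ + 60y² + 16y - 392x⁴ - 217x³ + 203x² + 28x    [combine like terms]

2280x²y² + 1512x³y - 978x²y - 104xy³ - 1545xy² + 221xy - 480y⁴ - 604y³ + 60y² + 16y - 392x⁴ - 217x³ + 203x² + 28x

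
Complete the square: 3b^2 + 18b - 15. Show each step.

3b^2 + 18b - 15
= 3(b^2 + 6b) - 15    [factor out 3 from the b-terms]
= 3(b^2 + 6b + 9 - 9) - 15    [add and subtract 9 inside the bracket]
= 3(b + 3)^2 - 27 - 15    [perfect-square identity]
= 3(b + 3)^2 - 42    [combine constants]

3(b + 3)^2 - 42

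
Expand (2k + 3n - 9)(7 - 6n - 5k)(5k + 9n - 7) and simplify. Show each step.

365k^2 + 1095kn - 728k - 225k^2n - 333kn^2 - 50k^3 + 801n^2 - 1092n - 162n^3 + 441

(2k + 3n - 9)(7 - 6n - 5k)(5k + 9n - 7)
= (14k - 12kn - 10k^2 + 21n - 18n^2 - 15kn - 63 + 54n + 45k)(5k + 9n - 7)    [distributive law]
= (59k - 27kn - 10k^2 + 75n - 18n^2 - 63)(5k + 9n - 7)    [combine like terms]
= 295k^2 + 531kn - 413k - 135k^2n - 243kn^2 + 189kn - 50k^3 - 90k^2n + 70k^2 + 375kn + 675n^2 - 525n - 90kn^2 - 162n^3 + 126n^2 - 315k - 567n + 441    [distributive law]
= 365k^2 + 1095kn - 728k - 225k^2n - 333kn^2 - 50k^3 + 801n^2 - 1092n - 162n^3 + 441    [combine like terms]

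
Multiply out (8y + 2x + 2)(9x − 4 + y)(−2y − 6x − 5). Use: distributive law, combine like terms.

(8y + 2x + 2)(9x − 4 + y)(−2y − 6x − 5)
= (72xy − 32y + 8y^2 + 18x^2 − 8x + 2xy + 18x − 8 + 2y)(−2y − 6x − 5)    [distributive law]
= (74xy − 30y + 8y^2 + 18x^2 + 10x − 8)(−2y − 6x − 5)    [combine like terms]
= −148xy^2 − 444x^2y − 370xy + 60y^2 + 180xy + 150y − 16y^3 − 48xy^2 − 40y^2 − 36x^2y − 108x^3 − 90x^2 − 20xy − 60x^2 − 50x + 16y + 48x + 40    [distributive law]
= −196xy^2 − 480x^2y − 210xy + 20y^2 + 166y − 16y^3 − 108x^3 − 150x^2 − 2x + 40    [combine like terms]

−196xy^2 − 480x^2y − 210xy + 20y^2 + 166y − 16y^3 − 108x^3 − 150x^2 − 2x + 40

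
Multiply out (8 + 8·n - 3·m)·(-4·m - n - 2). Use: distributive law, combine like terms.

-26·m - 24·n - 16 - 29·m·n - 8·n² + 12·m²

(8 + 8·n - 3·m)·(-4·m - n - 2)
= -32·m - 8·n - 16 - 32·m·n - 8·n² - 16·n + 12·m² + 3·m·n + 6·m    [distributive law]
= -26·m - 24·n - 16 - 29·m·n - 8·n² + 12·m²    [combine like terms]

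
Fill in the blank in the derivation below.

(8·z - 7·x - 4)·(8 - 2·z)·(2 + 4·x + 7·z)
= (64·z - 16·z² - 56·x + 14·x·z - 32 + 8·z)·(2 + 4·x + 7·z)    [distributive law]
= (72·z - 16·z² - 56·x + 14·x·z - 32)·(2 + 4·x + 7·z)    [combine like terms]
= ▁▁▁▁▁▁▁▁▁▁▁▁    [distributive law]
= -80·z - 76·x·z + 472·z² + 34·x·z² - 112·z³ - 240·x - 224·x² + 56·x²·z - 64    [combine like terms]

By distributive law:

144·z + 288·x·z + 504·z² - 32·z² - 64·x·z² - 112·z³ - 112·x - 224·x² - 392·x·z + 28·x·z + 56·x²·z + 98·x·z² - 64 - 128·x - 224·z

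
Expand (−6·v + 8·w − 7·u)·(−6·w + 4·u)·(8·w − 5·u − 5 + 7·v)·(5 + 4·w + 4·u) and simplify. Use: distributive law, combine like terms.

−960·v·w² − 192·v·w³ + 392·u·v·w² + 490·u·v·w + 280·u²·v·w − 900·v·w + 1260·v²·w + 1008·v²·w² + 336·u·v²·w + 100·u²·v − 304·u³·v + 600·u·v − 840·u·v² − 672·u²·v² − 960·w³ − 1536·w⁴ + 1792·u·w³ + 3640·u·w² + 952·u²·w² + 1200·w² − 3890·u²·w − 1816·u³·w − 1850·u·w + 1260·u³ + 560·u⁴ + 700·u²

(−6·v + 8·w − 7·u)·(−6·w + 4·u)·(8·w − 5·u − 5 + 7·v)·(5 + 4·w + 4·u)
= (36·v·w − 24·u·v − 48·w² + 32·u·w + 42·u·w − 28·u²)·(8·w − 5·u − 5 + 7·v)·(5 + 4·w + 4·u)    [distributive law]
= (36·v·w − 24·u·v − 48·w² + 74·u·w − 28·u²)·(8·w − 5·u − 5 + 7·v)·(5 + 4·w + 4·u)    [combine like terms]
= (288·v·w² − 180·u·v·w − 180·v·w + 252·v²·w − 192·u·v·w + 120·u²·v + 120·u·v − 168·u·v² − 384·w³ + 240·u·w² + 240·w² − 336·v·w² + 592·u·w² − 370·u²·w − 370·u·w + 518·u·v·w − 224·u²·w + 140·u³ + 140·u² − 196·u²·v)·(5 + 4·w + 4·u)    [distributive law]
= (−48·v·w² + 146·u·v·w − 180·v·w + 252·v²·w − 76·u²·v + 120·u·v − 168·u·v² − 384·w³ + 832·u·w² + 240·w² − 594·u²·w − 370·u·w + 140·u³ + 140·u²)·(5 + 4·w + 4·u)    [combine like terms]
= −240·v·w² − 192·v·w³ − 192·u·v·w² + 730·u·v·w + 584·u·v·w² + 584·u²·v·w − 900·v·w − 720·v·w² − 720·u·v·w + 1260·v²·w + 1008·v²·w² + 1008·u·v²·w − 380·u²·v − 304·u²·v·w − 304·u³·v + 600·u·v + 480·u·v·w + 480·u²·v − 840·u·v² − 672·u·v²·w − 672·u²·v² − 1920·w³ − 1536·w⁴ − 1536·u·w³ + 4160·u·w² + 3328·u·w³ + 3328·u²·w² + 1200·w² + 960·w³ + 960·u·w² − 2970·u²·w − 2376·u²·w² − 2376·u³·w − 1850·u·w − 1480·u·w² − 1480·u²·w + 700·u³ + 560·u³·w + 560·u⁴ + 700·u² + 560·u²·w + 560·u³    [distributive law]
= −960·v·w² − 192·v·w³ + 392·u·v·w² + 490·u·v·w + 280·u²·v·w − 900·v·w + 1260·v²·w + 1008·v²·w² + 336·u·v²·w + 100·u²·v − 304·u³·v + 600·u·v − 840·u·v² − 672·u²·v² − 960·w³ − 1536·w⁴ + 1792·u·w³ + 3640·u·w² + 952·u²·w² + 1200·w² − 3890·u²·w − 1816·u³·w − 1850·u·w + 1260·u³ + 560·u⁴ + 700·u²    [combine like terms]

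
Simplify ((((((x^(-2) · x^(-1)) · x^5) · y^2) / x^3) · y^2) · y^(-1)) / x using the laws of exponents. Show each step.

x^(-2)y^3

((((((x^(-2) · x^(-1)) · x^5) · y^2) / x^3) · y^2) · y^(-1)) / x
= (((((x^(-3) · x^5) · y^2) / x^3) · y^2) · y^(-1)) / x    [product of powers]
= ((((x^2 · y^2) / x^3) · y^2) · y^(-1)) / x    [product of powers]
= x^(-2)y^3    [quotient of powers; product of powers]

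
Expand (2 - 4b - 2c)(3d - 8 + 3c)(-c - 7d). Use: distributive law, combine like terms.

(2 - 4b - 2c)(3d - 8 + 3c)(-c - 7d)
= (6d - 16 + 6c - 12bd + 32b - 12bc - 6cd + 16c - 6c²)(-c - 7d)    [distributive law]
= (6d - 16 + 22c - 12bd + 32b - 12bc - 6cd - 6c²)(-c - 7d)    [combine like terms]
= -6cd - 42d² + 16c + 112d - 22c² - 154cd + 12bcd + 84bd² - 32bc - 224bd + 12bc² + 84bcd + 6c²d + 42cd² + 6c³ + 42c²d    [distributive law]
= -160cd - 42d² + 16c + 112d - 22c² + 96bcd + 84bd² - 32bc - 224bd + 12bc² + 48c²d + 42cd² + 6c³    [combine like terms]

-160cd - 42d² + 16c + 112d - 22c² + 96bcd + 84bd² - 32bc - 224bd + 12bc² + 48c²d + 42cd² + 6c³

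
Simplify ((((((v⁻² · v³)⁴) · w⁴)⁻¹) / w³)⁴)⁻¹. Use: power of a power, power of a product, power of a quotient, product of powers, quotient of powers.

((((((v⁻² · v³)⁴) · w⁴)⁻¹) / w³)⁴)⁻¹
= (((((v⁻² · v³)⁴) · w⁴)⁻¹) / w³)⁻⁴    [power of a power]
= (((((v⁻² · v³)⁴) · w⁴)⁻¹)⁻⁴) / ((w³)⁻⁴)    [power of a quotient]
= ((((v⁻² · v³)⁴) · w⁴)⁴) / ((w³)⁻⁴)    [power of a power]
= ((((v⁻² · v³)⁴)⁴) · ((w⁴)⁴)) / ((w³)⁻⁴)    [power of a product]
= (((v⁻² · v³)¹⁶) · ((w⁴)⁴)) / ((w³)⁻⁴)    [power of a power]
= ((((v⁻²)¹⁶) · ((v³)¹⁶)) · ((w⁴)⁴)) / ((w³)⁻⁴)    [power of a product]
= ((v⁻³² · ((v³)¹⁶)) · ((w⁴)⁴)) / ((w³)⁻⁴)    [power of a power]
= ((v⁻³² · v⁴⁸) · ((w⁴)⁴)) / ((w³)⁻⁴)    [power of a power]
= (v¹⁶ · ((w⁴)⁴)) / ((w³)⁻⁴)    [product of powers]
= (v¹⁶ · w¹⁶) / ((w³)⁻⁴)    [power of a power]
= (v¹⁶ · w¹⁶) / w⁻¹²    [power of a power]
= v¹⁶·w²⁸    [quotient of powers]

v¹⁶·w²⁸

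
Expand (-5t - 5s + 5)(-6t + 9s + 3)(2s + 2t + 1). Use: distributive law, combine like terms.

30st² + 60t³ - 60t² - 120s²t - 45st - 15t - 90s³ + 15s² + 60s + 15

(-5t - 5s + 5)(-6t + 9s + 3)(2s + 2t + 1)
= (30t² - 45st - 15t + 30st - 45s² - 15s - 30t + 45s + 15)(2s + 2t + 1)    [distributive law]
= (30t² - 15st - 45t - 45s² + 30s + 15)(2s + 2t + 1)    [combine like terms]
= 60st² + 60t³ + 30t² - 30s²t - 30st² - 15st - 90st - 90t² - 45t - 90s³ - 90s²t - 45s² + 60s² + 60st + 30s + 30s + 30t + 15    [distributive law]
= 30st² + 60t³ - 60t² - 120s²t - 45st - 15t - 90s³ + 15s² + 60s + 15    [combine like terms]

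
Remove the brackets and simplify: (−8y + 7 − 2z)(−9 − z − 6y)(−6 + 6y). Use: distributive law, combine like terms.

−558y − 108y² − 54yz + 120y²z + 288y³ + 378 − 66z − 12z² + 12yz²

(−8y + 7 − 2z)(−9 − z − 6y)(−6 + 6y)
= (72y + 8yz + 48y² − 63 − 7z − 42y + 18z + 2z² + 12yz)(−6 + 6y)    [distributive law]
= (30y + 20yz + 48y² − 63 + 11z + 2z²)(−6 + 6y)    [combine like terms]
= −180y + 180y² − 120yz + 120y²z − 288y² + 288y³ + 378 − 378y − 66z + 66yz − 12z² + 12yz²    [distributive law]
= −558y − 108y² − 54yz + 120y²z + 288y³ + 378 − 66z − 12z² + 12yz²    [combine like terms]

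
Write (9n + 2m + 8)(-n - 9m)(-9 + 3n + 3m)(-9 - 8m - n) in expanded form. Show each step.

-585n^2 + 1521mn^2 + 186n^3 + 492mn^3 + 27n^4 + 2511m^2n^2 - 5787mn - 1275m^2n + 2478m^3n - 4698m^2 + 918m^3 + 432m^4 - 648n - 5832m

(9n + 2m + 8)(-n - 9m)(-9 + 3n + 3m)(-9 - 8m - n)
= (-9n^2 - 81mn - 2mn - 18m^2 - 8n - 72m)(-9 + 3n + 3m)(-9 - 8m - n)    [distributive law]
= (-9n^2 - 83mn - 18m^2 - 8n - 72m)(-9 + 3n + 3m)(-9 - 8m - n)    [combine like terms]
= (81n^2 - 27n^3 - 27mn^2 + 747mn - 249mn^2 - 249m^2n + 162m^2 - 54m^2n - 54m^3 + 72n - 24n^2 - 24mn + 648m - 216mn - 216m^2)(-9 - 8m - n)    [distributive law]
= (57n^2 - 27n^3 - 276mn^2 + 507mn - 303m^2n - 54m^2 - 54m^3 + 72n + 648m)(-9 - 8m - n)    [combine like terms]
= -513n^2 - 456mn^2 - 57n^3 + 243n^3 + 216mn^3 + 27n^4 + 2484mn^2 + 2208m^2n^2 + 276mn^3 - 4563mn - 4056m^2n - 507mn^2 + 2727m^2n + 2424m^3n + 303m^2n^2 + 486m^2 + 432m^3 + 54m^2n + 486m^3 + 432m^4 + 54m^3n - 648n - 576mn - 72n^2 - 5832m - 5184m^2 - 648mn    [distributive law]
= -585n^2 + 1521mn^2 + 186n^3 + 492mn^3 + 27n^4 + 2511m^2n^2 - 5787mn - 1275m^2n + 2478m^3n - 4698m^2 + 918m^3 + 432m^4 - 648n - 5832m    [combine like terms]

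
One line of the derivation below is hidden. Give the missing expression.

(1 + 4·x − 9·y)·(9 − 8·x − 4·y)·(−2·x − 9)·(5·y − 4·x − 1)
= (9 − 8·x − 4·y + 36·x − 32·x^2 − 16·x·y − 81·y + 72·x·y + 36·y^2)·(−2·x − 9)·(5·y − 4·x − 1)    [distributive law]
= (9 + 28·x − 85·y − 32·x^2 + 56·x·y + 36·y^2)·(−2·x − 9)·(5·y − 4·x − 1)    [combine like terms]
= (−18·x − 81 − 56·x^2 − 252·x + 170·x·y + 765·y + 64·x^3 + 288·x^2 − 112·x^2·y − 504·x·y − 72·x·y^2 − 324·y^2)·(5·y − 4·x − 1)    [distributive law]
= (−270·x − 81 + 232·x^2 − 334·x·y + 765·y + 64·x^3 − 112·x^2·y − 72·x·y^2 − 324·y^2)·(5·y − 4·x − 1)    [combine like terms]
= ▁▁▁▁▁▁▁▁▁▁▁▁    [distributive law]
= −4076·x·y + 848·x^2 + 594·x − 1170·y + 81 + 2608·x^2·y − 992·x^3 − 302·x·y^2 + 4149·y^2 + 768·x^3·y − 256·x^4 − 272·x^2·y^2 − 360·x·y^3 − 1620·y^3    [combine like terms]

Applying distributive law to the line above:

−1350·x·y + 1080·x^2 + 270·x − 405·y + 324·x + 81 + 1160·x^2·y − 928·x^3 − 232·x^2 − 1670·x·y^2 + 1336·x^2·y + 334·x·y + 3825·y^2 − 3060·x·y − 765·y + 320·x^3·y − 256·x^4 − 64·x^3 − 560·x^2·y^2 + 448·x^3·y + 112·x^2·y − 360·x·y^3 + 288·x^2·y^2 + 72·x·y^2 − 1620·y^3 + 1296·x·y^2 + 324·y^2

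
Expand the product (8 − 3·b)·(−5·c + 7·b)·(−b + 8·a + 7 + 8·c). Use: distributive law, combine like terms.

593·b·c − 320·a·c − 280·c − 320·c^2 − 203·b^2 + 448·a·b + 392·b − 183·b^2·c + 120·a·b·c + 120·b·c^2 + 21·b^3 − 168·a·b^2

(8 − 3·b)·(−5·c + 7·b)·(−b + 8·a + 7 + 8·c)
= (−40·c + 56·b + 15·b·c − 21·b^2)·(−b + 8·a + 7 + 8·c)    [distributive law]
= 40·b·c − 320·a·c − 280·c − 320·c^2 − 56·b^2 + 448·a·b + 392·b + 448·b·c − 15·b^2·c + 120·a·b·c + 105·b·c + 120·b·c^2 + 21·b^3 − 168·a·b^2 − 147·b^2 − 168·b^2·c    [distributive law]
= 593·b·c − 320·a·c − 280·c − 320·c^2 − 203·b^2 + 448·a·b + 392·b − 183·b^2·c + 120·a·b·c + 120·b·c^2 + 21·b^3 − 168·a·b^2    [combine like terms]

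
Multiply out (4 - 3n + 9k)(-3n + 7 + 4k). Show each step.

(4 - 3n + 9k)(-3n + 7 + 4k)
= -12n + 28 + 16k + 9n^2 - 21n - 12kn - 27kn + 63k + 36k^2    [distributive law]
= -33n + 28 + 79k + 9n^2 - 39kn + 36k^2    [combine like terms]

-33n + 28 + 79k + 9n^2 - 39kn + 36k^2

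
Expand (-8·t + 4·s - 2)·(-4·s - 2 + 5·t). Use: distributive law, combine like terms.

(-8·t + 4·s - 2)·(-4·s - 2 + 5·t)
= 32·s·t + 16·t - 40·t^2 - 16·s^2 - 8·s + 20·s·t + 8·s + 4 - 10·t    [distributive law]
= 52·s·t + 6·t - 40·t^2 - 16·s^2 + 4    [combine like terms]

52·s·t + 6·t - 40·t^2 - 16·s^2 + 4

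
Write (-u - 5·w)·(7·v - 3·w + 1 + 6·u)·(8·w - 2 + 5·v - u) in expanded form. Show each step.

(-u - 5·w)·(7·v - 3·w + 1 + 6·u)·(8·w - 2 + 5·v - u)
= (-7·u·v + 3·u·w - u - 6·u² - 35·v·w + 15·w² - 5·w - 30·u·w)·(8·w - 2 + 5·v - u)    [distributive law]
= (-7·u·v - 27·u·w - u - 6·u² - 35·v·w + 15·w² - 5·w)·(8·w - 2 + 5·v - u)    [combine like terms]
= -56·u·v·w + 14·u·v - 35·u·v² + 7·u²·v - 216·u·w² + 54·u·w - 135·u·v·w + 27·u²·w - 8·u·w + 2·u - 5·u·v + u² - 48·u²·w + 12·u² - 30·u²·v + 6·u³ - 280·v·w² + 70·v·w - 175·v²·w + 35·u·v·w + 120·w³ - 30·w² + 75·v·w² - 15·u·w² - 40·w² + 10·w - 25·v·w + 5·u·w    [distributive law]
= -156·u·v·w + 9·u·v - 35·u·v² - 23·u²·v - 231·u·w² + 51·u·w - 21·u²·w + 2·u + 13·u² + 6·u³ - 205·v·w² + 45·v·w - 175·v²·w + 120·w³ - 70·w² + 10·w    [combine like terms]

-156·u·v·w + 9·u·v - 35·u·v² - 23·u²·v - 231·u·w² + 51·u·w - 21·u²·w + 2·u + 13·u² + 6·u³ - 205·v·w² + 45·v·w - 175·v²·w + 120·w³ - 70·w² + 10·w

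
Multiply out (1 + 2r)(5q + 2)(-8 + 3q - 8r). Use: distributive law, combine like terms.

(1 + 2r)(5q + 2)(-8 + 3q - 8r)
= (5q + 2 + 10qr + 4r)(-8 + 3q - 8r)    [distributive law]
= -40q + 15q^2 - 40qr - 16 + 6q - 16r - 80qr + 30q^2r - 80qr^2 - 32r + 12qr - 32r^2    [distributive law]
= -34q + 15q^2 - 108qr - 16 - 48r + 30q^2r - 80qr^2 - 32r^2    [combine like terms]

-34q + 15q^2 - 108qr - 16 - 48r + 30q^2r - 80qr^2 - 32r^2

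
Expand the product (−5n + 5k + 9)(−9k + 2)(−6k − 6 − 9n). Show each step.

135k²n + 429kn − 405kn² − 102n + 90n² + 270k³ + 696k² + 318k − 108

(−5n + 5k + 9)(−9k + 2)(−6k − 6 − 9n)
= (45kn − 10n − 45k² + 10k − 81k + 18)(−6k − 6 − 9n)    [distributive law]
= (45kn − 10n − 45k² − 71k + 18)(−6k − 6 − 9n)    [combine like terms]
= −270k²n − 270kn − 405kn² + 60kn + 60n + 90n² + 270k³ + 270k² + 405k²n + 426k² + 426k + 639kn − 108k − 108 − 162n    [distributive law]
= 135k²n + 429kn − 405kn² − 102n + 90n² + 270k³ + 696k² + 318k − 108    [combine like terms]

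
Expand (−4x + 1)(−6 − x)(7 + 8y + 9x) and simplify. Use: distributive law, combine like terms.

(−4x + 1)(−6 − x)(7 + 8y + 9x)
= (24x + 4x² − 6 − x)(7 + 8y + 9x)    [distributive law]
= (23x + 4x² − 6)(7 + 8y + 9x)    [combine like terms]
= 161x + 184xy + 207x² + 28x² + 32x²y + 36x³ − 42 − 48y − 54x    [distributive law]
= 107x + 184xy + 235x² + 32x²y + 36x³ − 42 − 48y    [combine like terms]

107x + 184xy + 235x² + 32x²y + 36x³ − 42 − 48y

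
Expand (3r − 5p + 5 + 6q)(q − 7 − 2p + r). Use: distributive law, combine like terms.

9qr − 16r − 11pr + 3r^2 − 17pq + 25p + 10p^2 − 37q − 35 + 6q^2

(3r − 5p + 5 + 6q)(q − 7 − 2p + r)
= 3qr − 21r − 6pr + 3r^2 − 5pq + 35p + 10p^2 − 5pr + 5q − 35 − 10p + 5r + 6q^2 − 42q − 12pq + 6qr    [distributive law]
= 9qr − 16r − 11pr + 3r^2 − 17pq + 25p + 10p^2 − 37q − 35 + 6q^2    [combine like terms]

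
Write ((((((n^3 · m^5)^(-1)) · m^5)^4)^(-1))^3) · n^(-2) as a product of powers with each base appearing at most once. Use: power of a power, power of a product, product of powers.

n^34

((((((n^3 · m^5)^(-1)) · m^5)^4)^(-1))^3) · n^(-2)
= (((((n^3 · m^5)^(-1)) · m^5)^4)^(-3)) · n^(-2)    [power of a power]
= ((((n^3 · m^5)^(-1)) · m^5)^(-12)) · n^(-2)    [power of a power]
= ((((n^3 · m^5)^(-1))^(-12)) · ((m^5)^(-12))) · n^(-2)    [power of a product]
= (((n^3 · m^5)^12) · ((m^5)^(-12))) · n^(-2)    [power of a power]
= ((((n^3)^12) · ((m^5)^12)) · ((m^5)^(-12))) · n^(-2)    [power of a product]
= ((n^36 · ((m^5)^12)) · ((m^5)^(-12))) · n^(-2)    [power of a power]
= ((n^36 · m^60) · ((m^5)^(-12))) · n^(-2)    [power of a power]
= ((n^36 · m^60) · m^(-60)) · n^(-2)    [power of a power]
= n^34    [product of powers]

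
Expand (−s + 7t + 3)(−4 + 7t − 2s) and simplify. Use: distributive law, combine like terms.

−2s − 21st + 2s^2 − 7t + 49t^2 − 12

(−s + 7t + 3)(−4 + 7t − 2s)
= 4s − 7st + 2s^2 − 28t + 49t^2 − 14st − 12 + 21t − 6s    [distributive law]
= −2s − 21st + 2s^2 − 7t + 49t^2 − 12    [combine like terms]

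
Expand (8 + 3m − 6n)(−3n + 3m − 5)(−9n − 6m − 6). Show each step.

(8 + 3m − 6n)(−3n + 3m − 5)(−9n − 6m − 6)
= (−24n + 24m − 40 − 9mn + 9m^2 − 15m + 18n^2 − 18mn + 30n)(−9n − 6m − 6)    [distributive law]
= (6n + 9m − 40 − 27mn + 9m^2 + 18n^2)(−9n − 6m − 6)    [combine like terms]
= −54n^2 − 36mn − 36n − 81mn − 54m^2 − 54m + 360n + 240m + 240 + 243mn^2 + 162m^2n + 162mn − 81m^2n − 54m^3 − 54m^2 − 162n^3 − 108mn^2 − 108n^2    [distributive law]
= −162n^2 + 45mn + 324n − 108m^2 + 186m + 240 + 135mn^2 + 81m^2n − 54m^3 − 162n^3    [combine like terms]

−162n^2 + 45mn + 324n − 108m^2 + 186m + 240 + 135mn^2 + 81m^2n − 54m^3 − 162n^3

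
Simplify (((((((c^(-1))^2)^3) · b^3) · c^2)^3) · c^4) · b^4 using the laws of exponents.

b^13·c^(-8)

(((((((c^(-1))^2)^3) · b^3) · c^2)^3) · c^4) · b^4
= (((((((c^(-1))^2)^3) · b^3)^3) · ((c^2)^3)) · c^4) · b^4    [power of a product]
= (((((((c^(-1))^2)^3)^3) · ((b^3)^3)) · ((c^2)^3)) · c^4) · b^4    [power of a product]
= ((((((c^(-1))^2)^9) · ((b^3)^3)) · ((c^2)^3)) · c^4) · b^4    [power of a power]
= (((((c^(-1))^18) · ((b^3)^3)) · ((c^2)^3)) · c^4) · b^4    [power of a power]
= (((c^(-18) · ((b^3)^3)) · ((c^2)^3)) · c^4) · b^4    [power of a power]
= (((c^(-18) · b^9) · ((c^2)^3)) · c^4) · b^4    [power of a power]
= (((c^(-18) · b^9) · c^6) · c^4) · b^4    [power of a power]
= b^13·c^(-8)    [product of powers]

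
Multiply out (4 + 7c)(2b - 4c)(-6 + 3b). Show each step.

(4 + 7c)(2b - 4c)(-6 + 3b)
= (8b - 16c + 14bc - 28c^2)(-6 + 3b)    [distributive law]
= -48b + 24b^2 + 96c - 48bc - 84bc + 42b^2c + 168c^2 - 84bc^2    [distributive law]
= -48b + 24b^2 + 96c - 132bc + 42b^2c + 168c^2 - 84bc^2    [combine like terms]

-48b + 24b^2 + 96c - 132bc + 42b^2c + 168c^2 - 84bc^2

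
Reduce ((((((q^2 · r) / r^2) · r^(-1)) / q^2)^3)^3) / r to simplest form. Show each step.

((((((q^2 · r) / r^2) · r^(-1)) / q^2)^3)^3) / r
= (((((q^2 · r) / r^2) · r^(-1)) / q^2)^9) / r    [power of a power]
= (((((q^2 · r) / r^2) · r^(-1))^9) / ((q^2)^9)) / r    [power of a quotient]
= (((((q^2 · r) / r^2)^9) · ((r^(-1))^9)) / ((q^2)^9)) / r    [power of a product]
= (((((q^2 · r)^9) / ((r^2)^9)) · ((r^(-1))^9)) / ((q^2)^9)) / r    [power of a quotient]
= ((((((q^2)^9) · (r^9)) / ((r^2)^9)) · ((r^(-1))^9)) / ((q^2)^9)) / r    [power of a product]
= ((((q^18 · (r^9)) / ((r^2)^9)) · ((r^(-1))^9)) / ((q^2)^9)) / r    [power of a power]
= ((((q^18 · r^9) / r^18) · ((r^(-1))^9)) / ((q^2)^9)) / r    [power of a power]
= ((((q^18 · r^9) / r^18) · r^(-9)) / ((q^2)^9)) / r    [power of a power]
= ((((q^18 · r^9) / r^18) · r^(-9)) / q^18) / r    [power of a power]
= r^(-19)    [quotient of powers; product of powers]

r^(-19)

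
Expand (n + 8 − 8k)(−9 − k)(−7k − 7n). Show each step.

(n + 8 − 8k)(−9 − k)(−7k − 7n)
= (−9n − kn − 72 − 8k + 72k + 8k²)(−7k − 7n)    [distributive law]
= (−9n − kn − 72 + 64k + 8k²)(−7k − 7n)    [combine like terms]
= 63kn + 63n² + 7k²n + 7kn² + 504k + 504n − 448k² − 448kn − 56k³ − 56k²n    [distributive law]
= −385kn + 63n² − 49k²n + 7kn² + 504k + 504n − 448k² − 56k³    [combine like terms]

−385kn + 63n² − 49k²n + 7kn² + 504k + 504n − 448k² − 56k³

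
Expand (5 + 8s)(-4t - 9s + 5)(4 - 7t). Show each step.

(5 + 8s)(-4t - 9s + 5)(4 - 7t)
= (-20t - 45s + 25 - 32st - 72s^2 + 40s)(4 - 7t)    [distributive law]
= (-20t - 5s + 25 - 32st - 72s^2)(4 - 7t)    [combine like terms]
= -80t + 140t^2 - 20s + 35st + 100 - 175t - 128st + 224st^2 - 288s^2 + 504s^2t    [distributive law]
= -255t + 140t^2 - 20s - 93st + 100 + 224st^2 - 288s^2 + 504s^2t    [combine like terms]

-255t + 140t^2 - 20s - 93st + 100 + 224st^2 - 288s^2 + 504s^2t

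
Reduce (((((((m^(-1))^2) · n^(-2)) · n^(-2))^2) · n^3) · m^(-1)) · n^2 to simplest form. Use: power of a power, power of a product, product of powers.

(((((((m^(-1))^2) · n^(-2)) · n^(-2))^2) · n^3) · m^(-1)) · n^2
= (((((((m^(-1))^2) · n^(-2))^2) · ((n^(-2))^2)) · n^3) · m^(-1)) · n^2    [power of a product]
= (((((((m^(-1))^2)^2) · ((n^(-2))^2)) · ((n^(-2))^2)) · n^3) · m^(-1)) · n^2    [power of a product]
= ((((((m^(-1))^4) · ((n^(-2))^2)) · ((n^(-2))^2)) · n^3) · m^(-1)) · n^2    [power of a power]
= ((((m^(-4) · ((n^(-2))^2)) · ((n^(-2))^2)) · n^3) · m^(-1)) · n^2    [power of a power]
= ((((m^(-4) · n^(-4)) · ((n^(-2))^2)) · n^3) · m^(-1)) · n^2    [power of a power]
= ((((m^(-4) · n^(-4)) · n^(-4)) · n^3) · m^(-1)) · n^2    [power of a power]
= m^(-5)n^(-3)    [product of powers]

m^(-5)n^(-3)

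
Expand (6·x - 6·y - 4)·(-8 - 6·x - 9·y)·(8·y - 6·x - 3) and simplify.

(6·x - 6·y - 4)·(-8 - 6·x - 9·y)·(8·y - 6·x - 3)
= (-48·x - 36·x^2 - 54·x·y + 48·y + 36·x·y + 54·y^2 + 32 + 24·x + 36·y)·(8·y - 6·x - 3)    [distributive law]
= (-24·x - 36·x^2 - 18·x·y + 84·y + 54·y^2 + 32)·(8·y - 6·x - 3)    [combine like terms]
= -192·x·y + 144·x^2 + 72·x - 288·x^2·y + 216·x^3 + 108·x^2 - 144·x·y^2 + 108·x^2·y + 54·x·y + 672·y^2 - 504·x·y - 252·y + 432·y^3 - 324·x·y^2 - 162·y^2 + 256·y - 192·x - 96    [distributive law]
= -642·x·y + 252·x^2 - 120·x - 180·x^2·y + 216·x^3 - 468·x·y^2 + 510·y^2 + 4·y + 432·y^3 - 96    [combine like terms]

-642·x·y + 252·x^2 - 120·x - 180·x^2·y + 216·x^3 - 468·x·y^2 + 510·y^2 + 4·y + 432·y^3 - 96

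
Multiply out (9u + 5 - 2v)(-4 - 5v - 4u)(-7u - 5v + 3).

284u^2 + 288uv - 28u + 439u^2v + 115uv^2 + 252u^3 + 49v - 60 + 115v^2 - 50v^3

(9u + 5 - 2v)(-4 - 5v - 4u)(-7u - 5v + 3)
= (-36u - 45uv - 36u^2 - 20 - 25v - 20u + 8v + 10v^2 + 8uv)(-7u - 5v + 3)    [distributive law]
= (-56u - 37uv - 36u^2 - 20 - 17v + 10v^2)(-7u - 5v + 3)    [combine like terms]
= 392u^2 + 280uv - 168u + 259u^2v + 185uv^2 - 111uv + 252u^3 + 180u^2v - 108u^2 + 140u + 100v - 60 + 119uv + 85v^2 - 51v - 70uv^2 - 50v^3 + 30v^2    [distributive law]
= 284u^2 + 288uv - 28u + 439u^2v + 115uv^2 + 252u^3 + 49v - 60 + 115v^2 - 50v^3    [combine like terms]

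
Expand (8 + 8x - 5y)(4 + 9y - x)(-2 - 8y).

-64 - 360y - 326y² - 48x - 346xy - 616xy² + 16x² + 64x²y + 360y³

(8 + 8x - 5y)(4 + 9y - x)(-2 - 8y)
= (32 + 72y - 8x + 32x + 72xy - 8x² - 20y - 45y² + 5xy)(-2 - 8y)    [distributive law]
= (32 + 52y + 24x + 77xy - 8x² - 45y²)(-2 - 8y)    [combine like terms]
= -64 - 256y - 104y - 416y² - 48x - 192xy - 154xy - 616xy² + 16x² + 64x²y + 90y² + 360y³    [distributive law]
= -64 - 360y - 326y² - 48x - 346xy - 616xy² + 16x² + 64x²y + 360y³    [combine like terms]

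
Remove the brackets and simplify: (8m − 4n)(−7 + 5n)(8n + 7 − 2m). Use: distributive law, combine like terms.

(8m − 4n)(−7 + 5n)(8n + 7 − 2m)
= (−56m + 40mn + 28n − 20n^2)(8n + 7 − 2m)    [distributive law]
= −448mn − 392m + 112m^2 + 320mn^2 + 280mn − 80m^2n + 224n^2 + 196n − 56mn − 160n^3 − 140n^2 + 40mn^2    [distributive law]
= −224mn − 392m + 112m^2 + 360mn^2 − 80m^2n + 84n^2 + 196n − 160n^3    [combine like terms]

−224mn − 392m + 112m^2 + 360mn^2 − 80m^2n + 84n^2 + 196n − 160n^3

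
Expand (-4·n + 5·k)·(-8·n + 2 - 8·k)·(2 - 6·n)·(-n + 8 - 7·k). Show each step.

(-4·n + 5·k)·(-8·n + 2 - 8·k)·(2 - 6·n)·(-n + 8 - 7·k)
= (32·n² - 8·n + 32·k·n - 40·k·n + 10·k - 40·k²)·(2 - 6·n)·(-n + 8 - 7·k)    [distributive law]
= (32·n² - 8·n - 8·k·n + 10·k - 40·k²)·(2 - 6·n)·(-n + 8 - 7·k)    [combine like terms]
= (64·n² - 192·n³ - 16·n + 48·n² - 16·k·n + 48·k·n² + 20·k - 60·k·n - 80·k² + 240·k²·n)·(-n + 8 - 7·k)    [distributive law]
= (112·n² - 192·n³ - 16·n - 76·k·n + 48·k·n² + 20·k - 80·k² + 240·k²·n)·(-n + 8 - 7·k)    [combine like terms]
= -112·n³ + 896·n² - 784·k·n² + 192·n⁴ - 1536·n³ + 1344·k·n³ + 16·n² - 128·n + 112·k·n + 76·k·n² - 608·k·n + 532·k²·n - 48·k·n³ + 384·k·n² - 336·k²·n² - 20·k·n + 160·k - 140·k² + 80·k²·n - 640·k² + 560·k³ - 240·k²·n² + 1920·k²·n - 1680·k³·n    [distributive law]
= -1648·n³ + 912·n² - 324·k·n² + 192·n⁴ + 1296·k·n³ - 128·n - 516·k·n + 2532·k²·n - 576·k²·n² + 160·k - 780·k² + 560·k³ - 1680·k³·n    [combine like terms]

-1648·n³ + 912·n² - 324·k·n² + 192·n⁴ + 1296·k·n³ - 128·n - 516·k·n + 2532·k²·n - 576·k²·n² + 160·k - 780·k² + 560·k³ - 1680·k³·n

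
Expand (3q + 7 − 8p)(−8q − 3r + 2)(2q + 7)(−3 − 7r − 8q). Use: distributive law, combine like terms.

(3q + 7 − 8p)(−8q − 3r + 2)(2q + 7)(−3 − 7r − 8q)
= (−24q^2 − 9qr + 6q − 56q − 21r + 14 + 64pq + 24pr − 16p)(2q + 7)(−3 − 7r − 8q)    [distributive law]
= (−24q^2 − 9qr − 50q − 21r + 14 + 64pq + 24pr − 16p)(2q + 7)(−3 − 7r − 8q)    [combine like terms]
= (−48q^3 − 168q^2 − 18q^2r − 63qr − 100q^2 − 350q − 42qr − 147r + 28q + 98 + 128pq^2 + 448pq + 48pqr + 168pr − 32pq − 112p)(−3 − 7r − 8q)    [distributive law]
= (−48q^3 − 268q^2 − 18q^2r − 105qr − 322q − 147r + 98 + 128pq^2 + 416pq + 48pqr + 168pr − 112p)(−3 − 7r − 8q)    [combine like terms]
= 144q^3 + 336q^3r + 384q^4 + 804q^2 + 1876q^2r + 2144q^3 + 54q^2r + 126q^2r^2 + 144q^3r + 315qr + 735qr^2 + 840q^2r + 966q + 2254qr + 2576q^2 + 441r + 1029r^2 + 1176qr − 294 − 686r − 784q − 384pq^2 − 896pq^2r − 1024pq^3 − 1248pq − 2912pqr − 3328pq^2 − 144pqr − 336pqr^2 − 384pq^2r − 504pr − 1176pr^2 − 1344pqr + 336p + 784pr + 896pq    [distributive law]
= 2288q^3 + 480q^3r + 384q^4 + 3380q^2 + 2770q^2r + 126q^2r^2 + 3745qr + 735qr^2 + 182q − 245r + 1029r^2 − 294 − 3712pq^2 − 1280pq^2r − 1024pq^3 − 352pq − 4400pqr − 336pqr^2 + 280pr − 1176pr^2 + 336p    [combine like terms]

2288q^3 + 480q^3r + 384q^4 + 3380q^2 + 2770q^2r + 126q^2r^2 + 3745qr + 735qr^2 + 182q − 245r + 1029r^2 − 294 − 3712pq^2 − 1280pq^2r − 1024pq^3 − 352pq − 4400pqr − 336pqr^2 + 280pr − 1176pr^2 + 336p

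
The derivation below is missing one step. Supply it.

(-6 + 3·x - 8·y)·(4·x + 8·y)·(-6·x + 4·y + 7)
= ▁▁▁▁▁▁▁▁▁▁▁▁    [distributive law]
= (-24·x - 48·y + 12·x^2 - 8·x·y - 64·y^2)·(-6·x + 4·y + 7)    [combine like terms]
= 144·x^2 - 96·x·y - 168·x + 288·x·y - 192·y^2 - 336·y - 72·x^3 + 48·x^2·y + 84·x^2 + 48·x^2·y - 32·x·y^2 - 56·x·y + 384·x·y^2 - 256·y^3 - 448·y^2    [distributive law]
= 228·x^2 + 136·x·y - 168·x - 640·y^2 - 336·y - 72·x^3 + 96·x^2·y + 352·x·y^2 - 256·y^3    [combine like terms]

After distributive law, the bracketed line is:

(-24·x - 48·y + 12·x^2 + 24·x·y - 32·x·y - 64·y^2)·(-6·x + 4·y + 7)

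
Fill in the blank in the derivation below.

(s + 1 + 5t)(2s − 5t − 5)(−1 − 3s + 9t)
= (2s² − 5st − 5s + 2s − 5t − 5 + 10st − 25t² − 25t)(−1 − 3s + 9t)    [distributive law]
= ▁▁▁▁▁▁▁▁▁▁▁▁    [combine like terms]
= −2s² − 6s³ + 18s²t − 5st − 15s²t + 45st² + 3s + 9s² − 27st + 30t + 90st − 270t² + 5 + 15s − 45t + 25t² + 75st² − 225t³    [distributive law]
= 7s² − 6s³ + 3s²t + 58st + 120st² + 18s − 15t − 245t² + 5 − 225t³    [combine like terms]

By combine like terms:

(2s² + 5st − 3s − 30t − 5 − 25t²)(−1 − 3s + 9t)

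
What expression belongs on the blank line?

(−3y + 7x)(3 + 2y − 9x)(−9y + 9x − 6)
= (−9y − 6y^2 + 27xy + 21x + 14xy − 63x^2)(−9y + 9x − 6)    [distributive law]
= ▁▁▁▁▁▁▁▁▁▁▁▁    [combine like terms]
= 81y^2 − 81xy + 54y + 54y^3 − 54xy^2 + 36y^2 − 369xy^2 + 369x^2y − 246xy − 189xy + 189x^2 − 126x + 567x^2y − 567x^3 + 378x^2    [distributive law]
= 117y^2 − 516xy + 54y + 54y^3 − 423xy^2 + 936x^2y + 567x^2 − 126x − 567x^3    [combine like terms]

Applying combine like terms to the line above:

(−9y − 6y^2 + 41xy + 21x − 63x^2)(−9y + 9x − 6)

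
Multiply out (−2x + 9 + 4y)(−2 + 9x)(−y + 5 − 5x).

(−2x + 9 + 4y)(−2 + 9x)(−y + 5 − 5x)
= (4x − 18x² − 18 + 81x − 8y + 36xy)(−y + 5 − 5x)    [distributive law]
= (85x − 18x² − 18 − 8y + 36xy)(−y + 5 − 5x)    [combine like terms]
= −85xy + 425x − 425x² + 18x²y − 90x² + 90x³ + 18y − 90 + 90x + 8y² − 40y + 40xy − 36xy² + 180xy − 180x²y    [distributive law]
= 135xy + 515x − 515x² − 162x²y + 90x³ − 22y − 90 + 8y² − 36xy²    [combine like terms]

135xy + 515x − 515x² − 162x²y + 90x³ − 22y − 90 + 8y² − 36xy²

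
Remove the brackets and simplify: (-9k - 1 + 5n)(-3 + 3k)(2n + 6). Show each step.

(-9k - 1 + 5n)(-3 + 3k)(2n + 6)
= (27k - 27k^2 + 3 - 3k - 15n + 15kn)(2n + 6)    [distributive law]
= (24k - 27k^2 + 3 - 15n + 15kn)(2n + 6)    [combine like terms]
= 48kn + 144k - 54k^2n - 162k^2 + 6n + 18 - 30n^2 - 90n + 30kn^2 + 90kn    [distributive law]
= 138kn + 144k - 54k^2n - 162k^2 - 84n + 18 - 30n^2 + 30kn^2    [combine like terms]

138kn + 144k - 54k^2n - 162k^2 - 84n + 18 - 30n^2 + 30kn^2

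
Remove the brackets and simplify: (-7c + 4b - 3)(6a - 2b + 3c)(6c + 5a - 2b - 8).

-357ac^2 - 210a^2c + 358abc + 183ac + 198bc^2 - 100b^2c - 154bc - 126c^3 + 114c^2 + 120a^2b - 88ab^2 - 126ab + 16b^3 + 52b^2 - 90a^2 + 144a - 48b + 72c

(-7c + 4b - 3)(6a - 2b + 3c)(6c + 5a - 2b - 8)
= (-42ac + 14bc - 21c^2 + 24ab - 8b^2 + 12bc - 18a + 6b - 9c)(6c + 5a - 2b - 8)    [distributive law]
= (-42ac + 26bc - 21c^2 + 24ab - 8b^2 - 18a + 6b - 9c)(6c + 5a - 2b - 8)    [combine like terms]
= -252ac^2 - 210a^2c + 84abc + 336ac + 156bc^2 + 130abc - 52b^2c - 208bc - 126c^3 - 105ac^2 + 42bc^2 + 168c^2 + 144abc + 120a^2b - 48ab^2 - 192ab - 48b^2c - 40ab^2 + 16b^3 + 64b^2 - 108ac - 90a^2 + 36ab + 144a + 36bc + 30ab - 12b^2 - 48b - 54c^2 - 45ac + 18bc + 72c    [distributive law]
= -357ac^2 - 210a^2c + 358abc + 183ac + 198bc^2 - 100b^2c - 154bc - 126c^3 + 114c^2 + 120a^2b - 88ab^2 - 126ab + 16b^3 + 52b^2 - 90a^2 + 144a - 48b + 72c    [combine like terms]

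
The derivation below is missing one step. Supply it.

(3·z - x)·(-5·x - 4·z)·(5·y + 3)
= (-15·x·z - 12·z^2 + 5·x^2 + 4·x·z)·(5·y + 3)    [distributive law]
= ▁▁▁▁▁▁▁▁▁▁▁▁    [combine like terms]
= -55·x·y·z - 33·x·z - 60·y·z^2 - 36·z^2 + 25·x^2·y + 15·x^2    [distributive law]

After combine like terms, the bracketed line is:

(-11·x·z - 12·z^2 + 5·x^2)·(5·y + 3)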